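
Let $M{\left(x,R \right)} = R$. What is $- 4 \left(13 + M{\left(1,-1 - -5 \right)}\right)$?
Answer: $-68$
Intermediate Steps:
$- 4 \left(13 + M{\left(1,-1 - -5 \right)}\right) = - 4 \left(13 - -4\right) = - 4 \left(13 + \left(-1 + 5\right)\right) = - 4 \left(13 + 4\right) = \left(-4\right) 17 = -68$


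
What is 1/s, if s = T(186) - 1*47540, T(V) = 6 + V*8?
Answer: -1/46046 ≈ -2.1717e-5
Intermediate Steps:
T(V) = 6 + 8*V
s = -46046 (s = (6 + 8*186) - 1*47540 = (6 + 1488) - 47540 = 1494 - 47540 = -46046)
1/s = 1/(-46046) = -1/46046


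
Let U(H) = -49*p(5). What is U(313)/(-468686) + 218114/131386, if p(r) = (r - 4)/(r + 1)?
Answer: 306684153569/184736336388 ≈ 1.6601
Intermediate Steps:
p(r) = (-4 + r)/(1 + r)
U(H) = -49/6 (U(H) = -49*(-4 + 5)/(1 + 5) = -49/6)
U(313)/(-468686) + 218114/131386 = -49/6/(-468686) + 218114/131386 = -49/6*(-1/468686) + 218114*(1/131386) = 49/2812116 + 109057/65693 = 306684153569/184736336388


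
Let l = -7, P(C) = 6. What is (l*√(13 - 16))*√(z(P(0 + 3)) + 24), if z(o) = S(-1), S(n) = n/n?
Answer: -35*I*√3 ≈ -60.622*I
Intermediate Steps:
S(n) = 1
z(o) = 1
(l*√(13 - 16))*√(z(P(0 + 3)) + 24) = (-7*√(13 - 16))*√(1 + 24) = (-7*I*√3)*√25 = -7*I*√3*5 = -35*I*√3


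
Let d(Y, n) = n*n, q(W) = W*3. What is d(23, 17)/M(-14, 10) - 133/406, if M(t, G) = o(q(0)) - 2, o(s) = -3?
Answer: -16857/290 ≈ -58.128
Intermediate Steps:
q(W) = 3*W
d(Y, n) = n**2
M(t, G) = -5 (M(t, G) = -3 - 2 = -5)
d(23, 17)/M(-14, 10) - 133/406 = 17**2/(-5) - 133/406 = 289*(-1/5) - 133*1/406 = -289/5 - 19/58 = -16857/290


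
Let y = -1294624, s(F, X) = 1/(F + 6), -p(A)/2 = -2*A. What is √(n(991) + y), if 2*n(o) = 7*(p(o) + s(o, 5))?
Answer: 3*I*√565812010338/1994 ≈ 1131.7*I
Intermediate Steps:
p(A) = 4*A (p(A) = -(-4)*A = 4*A)
s(F, X) = 1/(6 + F)
n(o) = 14*o + 7/(2*(6 + o)) (n(o) = (7*(4*o + 1/(6 + o)))/2 = (7*(1/(6 + o) + 4*o))/2 = (7/(6 + o) + 28*o)/2 = 14*o + 7/(2*(6 + o)))
√(n(991) + y) = √(7*(1 + 4*991*(6 + 991))/(2*(6 + 991)) - 1294624) = √((7/2)*(1 + 4*991*997)/997 - 1294624) = √((7/2)*(1/997)*(1 + 3952108) - 1294624) = √((7/2)*(1/997)*3952109 - 1294624) = √(27664763/1994 - 1294624) = √(-2553815493/1994) = 3*I*√565812010338/1994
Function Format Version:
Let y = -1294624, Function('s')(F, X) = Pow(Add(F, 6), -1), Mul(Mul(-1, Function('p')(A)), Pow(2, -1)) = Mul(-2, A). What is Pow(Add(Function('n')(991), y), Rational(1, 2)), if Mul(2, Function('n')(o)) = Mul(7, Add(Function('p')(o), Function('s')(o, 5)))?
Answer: Mul(Rational(3, 1994), I, Pow(565812010338, Rational(1, 2))) ≈ Mul(1131.7, I)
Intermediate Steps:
Function('p')(A) = Mul(4, A) (Function('p')(A) = Mul(-2, Mul(-2, A)) = Mul(4, A))
Function('s')(F, X) = Pow(Add(6, F), -1)
Function('n')(o) = Add(Mul(14, o), Mul(Rational(7, 2), Pow(Add(6, o), -1))) (Function('n')(o) = Mul(Rational(1, 2), Mul(7, Add(Mul(4, o), Pow(Add(6, o), -1)))) = Mul(Rational(1, 2), Mul(7, Add(Pow(Add(6, o), -1), Mul(4, o)))) = Mul(Rational(1, 2), Add(Mul(7, Pow(Add(6, o), -1)), Mul(28, o))) = Add(Mul(14, o), Mul(Rational(7, 2), Pow(Add(6, o), -1))))
Pow(Add(Function('n')(991), y), Rational(1, 2)) = Pow(Add(Mul(Rational(7, 2), Pow(Add(6, 991), -1), Add(1, Mul(4, 991, Add(6, 991)))), -1294624), Rational(1, 2)) = Pow(Add(Mul(Rational(7, 2), Pow(997, -1), Add(1, Mul(4, 991, 997))), -1294624), Rational(1, 2)) = Pow(Add(Mul(Rational(7, 2), Rational(1, 997), Add(1, 3952108)), -1294624), Rational(1, 2)) = Pow(Add(Mul(Rational(7, 2), Rational(1, 997), 3952109), -1294624), Rational(1, 2)) = Pow(Add(Rational(27664763, 1994), -1294624), Rational(1, 2)) = Pow(Rational(-2553815493, 1994), Rational(1, 2)) = Mul(Rational(3, 1994), I, Pow(565812010338, Rational(1, 2)))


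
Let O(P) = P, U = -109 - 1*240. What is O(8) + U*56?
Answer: -19536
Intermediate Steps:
U = -349 (U = -109 - 240 = -349)
O(8) + U*56 = 8 - 349*56 = 8 - 19544 = -19536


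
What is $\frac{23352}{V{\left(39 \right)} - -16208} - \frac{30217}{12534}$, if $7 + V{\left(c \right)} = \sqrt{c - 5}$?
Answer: $- \frac{62533187021}{64506444078} - \frac{7784 \sqrt{34}}{87490789} \approx -0.96993$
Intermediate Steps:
$V{\left(c \right)} = -7 + \sqrt{-5 + c}$ ($V{\left(c \right)} = -7 + \sqrt{c - 5} = -7 + \sqrt{-5 + c}$)
$\frac{23352}{V{\left(39 \right)} - -16208} - \frac{30217}{12534} = \frac{23352}{\left(-7 + \sqrt{-5 + 39}\right) - -16208} - \frac{30217}{12534} = \frac{23352}{\left(-7 + \sqrt{34}\right) + 16208} - \frac{30217}{12534} = \frac{23352}{16201 + \sqrt{34}} - \frac{30217}{12534} = - \frac{30217}{12534} + \frac{23352}{16201 + \sqrt{34}}$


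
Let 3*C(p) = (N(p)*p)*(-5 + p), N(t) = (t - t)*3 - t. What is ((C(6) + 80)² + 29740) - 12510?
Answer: 21854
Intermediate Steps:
N(t) = -t (N(t) = 0*3 - t = 0 - t = -t)
C(p) = -p²*(-5 + p)/3 (C(p) = (((-p)*p)*(-5 + p))/3 = ((-p²)*(-5 + p))/3 = (-p²*(-5 + p))/3 = -p²*(-5 + p)/3)
((C(6) + 80)² + 29740) - 12510 = (((⅓)*6²*(5 - 1*6) + 80)² + 29740) - 12510 = (((⅓)*36*(5 - 6) + 80)² + 29740) - 12510 = (((⅓)*36*(-1) + 80)² + 29740) - 12510 = ((-12 + 80)² + 29740) - 12510 = (68² + 29740) - 12510 = (4624 + 29740) - 12510 = 34364 - 12510 = 21854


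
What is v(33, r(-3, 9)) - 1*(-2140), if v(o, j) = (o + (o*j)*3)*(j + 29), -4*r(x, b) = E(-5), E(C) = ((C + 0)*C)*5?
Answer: 144427/16 ≈ 9026.7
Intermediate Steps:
E(C) = 5*C**2 (E(C) = (C*C)*5 = C**2*5 = 5*C**2)
r(x, b) = -125/4 (r(x, b) = -5*(-5)**2/4 = -5*25/4 = -1/4*125 = -125/4)
v(o, j) = (29 + j)*(o + 3*j*o) (v(o, j) = (o + (j*o)*3)*(29 + j) = (o + 3*j*o)*(29 + j) = (29 + j)*(o + 3*j*o))
v(33, r(-3, 9)) - 1*(-2140) = 33*(29 + 3*(-125/4)**2 + 88*(-125/4)) - 1*(-2140) = 33*(29 + 3*(15625/16) - 2750) + 2140 = 33*(29 + 46875/16 - 2750) + 2140 = 33*(3339/16) + 2140 = 110187/16 + 2140 = 144427/16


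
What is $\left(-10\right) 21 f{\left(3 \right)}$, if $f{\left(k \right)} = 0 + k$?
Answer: $-630$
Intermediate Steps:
$f{\left(k \right)} = k$
$\left(-10\right) 21 f{\left(3 \right)} = \left(-10\right) 21 \cdot 3 = \left(-210\right) 3 = -630$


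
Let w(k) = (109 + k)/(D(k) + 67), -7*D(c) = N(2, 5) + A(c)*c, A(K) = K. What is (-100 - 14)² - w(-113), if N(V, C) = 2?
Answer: 79938382/6151 ≈ 12996.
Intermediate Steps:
D(c) = -2/7 - c²/7 (D(c) = -(2 + c*c)/7 = -(2 + c²)/7 = -2/7 - c²/7)
w(k) = (109 + k)/(467/7 - k²/7) (w(k) = (109 + k)/((-2/7 - k²/7) + 67) = (109 + k)/(467/7 - k²/7))
(-100 - 14)² - w(-113) = (-100 - 14)² - 7*(-109 - 1*(-113))/(-467 + (-113)²) = (-114)² - 7*(-109 + 113)/(-467 + 12769) = 12996 - 7*4/12302 = 12996 - 1*14/6151 = 12996 - 14/6151 = 79938382/6151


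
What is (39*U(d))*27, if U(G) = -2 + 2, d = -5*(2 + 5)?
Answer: 0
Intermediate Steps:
d = -35 (d = -5*7 = -35)
U(G) = 0
(39*U(d))*27 = (39*0)*27 = 0*27 = 0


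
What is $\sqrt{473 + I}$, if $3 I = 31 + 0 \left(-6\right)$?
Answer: $\frac{5 \sqrt{174}}{3} \approx 21.985$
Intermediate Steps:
$I = \frac{31}{3}$ ($I = \frac{31 + 0 \left(-6\right)}{3} = \frac{31 + 0}{3} = \frac{1}{3} \cdot 31 = \frac{31}{3} \approx 10.333$)
$\sqrt{473 + I} = \sqrt{473 + \frac{31}{3}} = \sqrt{\frac{1450}{3}} = \frac{5 \sqrt{174}}{3}$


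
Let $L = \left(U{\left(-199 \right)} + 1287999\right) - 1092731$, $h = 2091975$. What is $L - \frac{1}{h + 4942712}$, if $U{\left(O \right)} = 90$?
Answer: $\frac{1374282382945}{7034687} \approx 1.9536 \cdot 10^{5}$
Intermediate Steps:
$L = 195358$ ($L = \left(90 + 1287999\right) - 1092731 = 1288089 - 1092731 = 195358$)
$L - \frac{1}{h + 4942712} = 195358 - \frac{1}{2091975 + 4942712} = 195358 - \frac{1}{7034687} = \frac{1374282382945}{7034687}$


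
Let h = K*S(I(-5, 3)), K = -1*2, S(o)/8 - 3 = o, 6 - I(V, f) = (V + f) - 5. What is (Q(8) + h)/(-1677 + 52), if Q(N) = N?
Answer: 248/1625 ≈ 0.15262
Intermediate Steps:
I(V, f) = 11 - V - f (I(V, f) = 6 - ((V + f) - 5) = 6 - (-5 + V + f) = 6 + (5 - V - f) = 11 - V - f)
S(o) = 24 + 8*o
K = -2
h = -256 (h = -2*(24 + 8*(11 - 1*(-5) - 1*3)) = -2*(24 + 8*(11 + 5 - 3)) = -2*(24 + 8*13) = -2*(24 + 104) = -2*128 = -256)
(Q(8) + h)/(-1677 + 52) = (8 - 256)/(-1677 + 52) = -248/(-1625) = -248*(-1/1625) = 248/1625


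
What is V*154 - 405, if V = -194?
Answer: -30281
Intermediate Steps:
V*154 - 405 = -194*154 - 405 = -29876 - 405 = -30281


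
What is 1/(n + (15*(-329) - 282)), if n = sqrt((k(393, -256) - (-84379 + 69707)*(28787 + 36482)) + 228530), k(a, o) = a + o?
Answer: 1739/310212782 + sqrt(957855435)/930638346 ≈ 3.8862e-5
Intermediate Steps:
n = sqrt(957855435) (n = sqrt(((393 - 256) - (-84379 + 69707)*(28787 + 36482)) + 228530) = sqrt((137 - (-14672)*65269) + 228530) = sqrt((137 - 1*(-957626768)) + 228530) = sqrt((137 + 957626768) + 228530) = sqrt(957626905 + 228530) = sqrt(957855435) ≈ 30949.)
1/(n + (15*(-329) - 282)) = 1/(sqrt(957855435) + (15*(-329) - 282)) = 1/(sqrt(957855435) + (-4935 - 282)) = 1/(sqrt(957855435) - 5217) = 1/(-5217 + sqrt(957855435))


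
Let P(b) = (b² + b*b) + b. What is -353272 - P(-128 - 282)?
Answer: -689062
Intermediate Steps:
P(b) = b + 2*b² (P(b) = (b² + b²) + b = 2*b² + b = b + 2*b²)
-353272 - P(-128 - 282) = -353272 - (-128 - 282)*(1 + 2*(-128 - 282)) = -353272 - (-410)*(1 + 2*(-410)) = -353272 - (-410)*(1 - 820) = -353272 - (-410)*(-819) = -353272 - 1*335790 = -353272 - 335790 = -689062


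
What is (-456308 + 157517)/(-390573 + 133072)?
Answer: 298791/257501 ≈ 1.1603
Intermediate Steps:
(-456308 + 157517)/(-390573 + 133072) = -298791/(-257501) = -298791*(-1/257501) = 298791/257501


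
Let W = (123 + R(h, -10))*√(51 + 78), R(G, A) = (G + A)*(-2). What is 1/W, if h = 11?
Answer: √129/15609 ≈ 0.00072765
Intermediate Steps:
R(G, A) = -2*A - 2*G (R(G, A) = (A + G)*(-2) = -2*A - 2*G)
W = 121*√129 (W = (123 + (-2*(-10) - 2*11))*√(51 + 78) = (123 + (20 - 22))*√129 = (123 - 2)*√129 = 121*√129 ≈ 1374.3)
1/W = 1/(121*√129) = √129/15609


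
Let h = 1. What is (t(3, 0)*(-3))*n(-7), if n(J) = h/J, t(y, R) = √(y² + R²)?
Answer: 9/7 ≈ 1.2857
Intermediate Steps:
t(y, R) = √(R² + y²)
n(J) = 1/J
(t(3, 0)*(-3))*n(-7) = (√(0² + 3²)*(-3))/(-7) = (√(0 + 9)*(-3))*(-⅐) = (√9*(-3))*(-⅐) = (3*(-3))*(-⅐) = -9*(-⅐) = 9/7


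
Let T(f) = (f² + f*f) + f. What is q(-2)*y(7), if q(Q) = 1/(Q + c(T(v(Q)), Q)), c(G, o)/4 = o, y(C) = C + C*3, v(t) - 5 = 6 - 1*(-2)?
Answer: -14/5 ≈ -2.8000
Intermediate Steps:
v(t) = 13 (v(t) = 5 + (6 - 1*(-2)) = 5 + (6 + 2) = 5 + 8 = 13)
T(f) = f + 2*f² (T(f) = (f² + f²) + f = 2*f² + f = f + 2*f²)
y(C) = 4*C (y(C) = C + 3*C = 4*C)
c(G, o) = 4*o
q(Q) = 1/(5*Q) (q(Q) = 1/(Q + 4*Q) = 1/(5*Q))
q(-2)*y(7) = ((⅕)/(-2))*(4*7) = ((⅕)*(-½))*28 = -⅒*28 = -14/5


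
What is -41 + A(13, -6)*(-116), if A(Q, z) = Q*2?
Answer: -3057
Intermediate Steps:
A(Q, z) = 2*Q
-41 + A(13, -6)*(-116) = -41 + (2*13)*(-116) = -41 + 26*(-116) = -41 - 3016 = -3057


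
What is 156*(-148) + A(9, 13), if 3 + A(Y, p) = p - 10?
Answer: -23088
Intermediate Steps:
A(Y, p) = -13 + p (A(Y, p) = -3 + (p - 10) = -3 + (-10 + p) = -13 + p)
156*(-148) + A(9, 13) = 156*(-148) + (-13 + 13) = -23088 + 0 = -23088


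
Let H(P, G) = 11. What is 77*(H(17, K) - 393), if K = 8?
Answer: -29414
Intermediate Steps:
77*(H(17, K) - 393) = 77*(11 - 393) = 77*(-382) = -29414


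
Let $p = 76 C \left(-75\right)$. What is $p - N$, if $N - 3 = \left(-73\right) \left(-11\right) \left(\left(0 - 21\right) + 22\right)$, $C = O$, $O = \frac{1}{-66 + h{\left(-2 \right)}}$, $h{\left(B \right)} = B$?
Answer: $- \frac{12277}{17} \approx -722.18$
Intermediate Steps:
$O = - \frac{1}{68}$ ($O = \frac{1}{-66 - 2} = \frac{1}{-68} = - \frac{1}{68} \approx -0.014706$)
$C = - \frac{1}{68} \approx -0.014706$
$p = \frac{1425}{17}$ ($p = 76 \left(- \frac{1}{68}\right) \left(-75\right) = \left(- \frac{19}{17}\right) \left(-75\right) = \frac{1425}{17} \approx 83.823$)
$N = 806$ ($N = 3 + \left(-73\right) \left(-11\right) \left(\left(0 - 21\right) + 22\right) = 3 + 803 \left(-21 + 22\right) = 3 + 803 \cdot 1 = 3 + 803 = 806$)
$p - N = \frac{1425}{17} - 806 = - \frac{12277}{17}$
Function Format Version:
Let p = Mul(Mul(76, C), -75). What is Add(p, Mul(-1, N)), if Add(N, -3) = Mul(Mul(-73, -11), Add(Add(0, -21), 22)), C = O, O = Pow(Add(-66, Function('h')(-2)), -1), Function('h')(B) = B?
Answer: Rational(-12277, 17) ≈ -722.18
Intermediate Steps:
O = Rational(-1, 68) (O = Pow(Add(-66, -2), -1) = Pow(-68, -1) = Rational(-1, 68) ≈ -0.014706)
C = Rational(-1, 68) ≈ -0.014706
p = Rational(1425, 17) (p = Mul(Mul(76, Rational(-1, 68)), -75) = Mul(Rational(-19, 17), -75) = Rational(1425, 17) ≈ 83.823)
N = 806 (N = Add(3, Mul(Mul(-73, -11), Add(Add(0, -21), 22))) = Add(3, Mul(803, Add(-21, 22))) = Add(3, Mul(803, 1)) = Add(3, 803) = 806)
Add(p, Mul(-1, N)) = Add(Rational(1425, 17), Mul(-1, 806)) = Add(Rational(1425, 17), -806) = Rational(-12277, 17)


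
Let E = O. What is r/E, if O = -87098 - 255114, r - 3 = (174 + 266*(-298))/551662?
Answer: -393973/47196339086 ≈ -8.3475e-6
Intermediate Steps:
r = 787946/275831 (r = 3 + (174 + 266*(-298))/551662 = 3 + (174 - 79268)*(1/551662) = 3 - 79094*1/551662 = 3 - 39547/275831 = 787946/275831 ≈ 2.8566)
O = -342212
E = -342212
r/E = (787946/275831)/(-342212) = (787946/275831)*(-1/342212) = -393973/47196339086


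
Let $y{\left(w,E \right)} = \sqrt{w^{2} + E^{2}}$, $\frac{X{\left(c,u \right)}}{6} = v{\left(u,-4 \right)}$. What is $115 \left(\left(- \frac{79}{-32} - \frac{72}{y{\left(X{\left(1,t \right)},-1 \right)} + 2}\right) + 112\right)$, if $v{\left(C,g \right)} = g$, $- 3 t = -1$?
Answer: $\frac{80634435}{6112} - \frac{2760 \sqrt{577}}{191} \approx 12846.0$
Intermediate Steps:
$t = \frac{1}{3}$ ($t = \left(- \frac{1}{3}\right) \left(-1\right) = \frac{1}{3} \approx 0.33333$)
$X{\left(c,u \right)} = -24$ ($X{\left(c,u \right)} = 6 \left(-4\right) = -24$)
$y{\left(w,E \right)} = \sqrt{E^{2} + w^{2}}$
$115 \left(\left(- \frac{79}{-32} - \frac{72}{y{\left(X{\left(1,t \right)},-1 \right)} + 2}\right) + 112\right) = 115 \left(\left(- \frac{79}{-32} - \frac{72}{\sqrt{\left(-1\right)^{2} + \left(-24\right)^{2}} + 2}\right) + 112\right) = 115 \left(\left(\left(-79\right) \left(- \frac{1}{32}\right) - \frac{72}{\sqrt{1 + 576} + 2}\right) + 112\right) = 115 \left(\left(\frac{79}{32} - \frac{72}{\sqrt{577} + 2}\right) + 112\right) = 115 \left(\left(\frac{79}{32} - \frac{72}{2 + \sqrt{577}}\right) + 112\right) = 115 \left(\frac{3663}{32} - \frac{72}{2 + \sqrt{577}}\right) = \frac{421245}{32} - \frac{8280}{2 + \sqrt{577}}$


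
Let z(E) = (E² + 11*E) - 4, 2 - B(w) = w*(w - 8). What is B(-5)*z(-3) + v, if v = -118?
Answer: 1646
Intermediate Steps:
B(w) = 2 - w*(-8 + w) (B(w) = 2 - w*(w - 8) = 2 - w*(-8 + w))
z(E) = -4 + E² + 11*E
B(-5)*z(-3) + v = (2 - 1*(-5)² + 8*(-5))*(-4 + (-3)² + 11*(-3)) - 118 = (2 - 1*25 - 40)*(-4 + 9 - 33) - 118 = (2 - 25 - 40)*(-28) - 118 = -63*(-28) - 118 = 1764 - 118 = 1646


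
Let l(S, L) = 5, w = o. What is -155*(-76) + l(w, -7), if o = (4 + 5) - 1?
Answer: 11785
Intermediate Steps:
o = 8 (o = 9 - 1 = 8)
w = 8
-155*(-76) + l(w, -7) = -155*(-76) + 5 = 11780 + 5 = 11785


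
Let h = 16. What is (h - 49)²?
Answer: 1089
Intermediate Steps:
(h - 49)² = (16 - 49)² = (-33)² = 1089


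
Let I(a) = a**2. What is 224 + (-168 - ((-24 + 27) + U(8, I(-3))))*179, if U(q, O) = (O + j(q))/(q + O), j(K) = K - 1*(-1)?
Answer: -519767/17 ≈ -30575.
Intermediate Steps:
j(K) = 1 + K (j(K) = K + 1 = 1 + K)
U(q, O) = (1 + O + q)/(O + q) (U(q, O) = (O + (1 + q))/(q + O) = (1 + O + q)/(O + q))
224 + (-168 - ((-24 + 27) + U(8, I(-3))))*179 = 224 + (-168 - ((-24 + 27) + (1 + (-3)**2 + 8)/((-3)**2 + 8)))*179 = 224 + (-168 - (3 + (1 + 9 + 8)/(9 + 8)))*179 = 224 + (-168 - (3 + 18/17))*179 = 224 + (-168 - 1*69/17)*179 = 224 + (-168 - 69/17)*179 = 224 - 2925/17*179 = 224 - 523575/17 = -519767/17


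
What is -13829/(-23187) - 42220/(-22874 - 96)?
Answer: 129660727/53260539 ≈ 2.4345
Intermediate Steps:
-13829/(-23187) - 42220/(-22874 - 96) = -13829*(-1/23187) - 42220/(-22970) = 13829/23187 - 42220*(-1/22970) = 13829/23187 + 4222/2297 = 129660727/53260539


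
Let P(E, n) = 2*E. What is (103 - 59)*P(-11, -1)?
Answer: -968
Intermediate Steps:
(103 - 59)*P(-11, -1) = (103 - 59)*(2*(-11)) = 44*(-22) = -968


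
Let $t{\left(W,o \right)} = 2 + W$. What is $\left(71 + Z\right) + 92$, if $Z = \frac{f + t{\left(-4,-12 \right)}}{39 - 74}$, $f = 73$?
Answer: $\frac{5634}{35} \approx 160.97$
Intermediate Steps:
$Z = - \frac{71}{35}$ ($Z = \frac{73 + \left(2 - 4\right)}{39 - 74} = \frac{73 - 2}{-35} = 71 \left(- \frac{1}{35}\right) = - \frac{71}{35} \approx -2.0286$)
$\left(71 + Z\right) + 92 = \left(71 - \frac{71}{35}\right) + 92 = \frac{2414}{35} + 92 = \frac{5634}{35}$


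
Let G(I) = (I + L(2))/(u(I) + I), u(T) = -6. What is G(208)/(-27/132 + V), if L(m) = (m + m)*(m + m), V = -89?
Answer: -4928/396425 ≈ -0.012431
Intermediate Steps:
L(m) = 4*m² (L(m) = (2*m)*(2*m) = 4*m²)
G(I) = (16 + I)/(-6 + I) (G(I) = (I + 4*2²)/(-6 + I) = (I + 4*4)/(-6 + I) = (I + 16)/(-6 + I) = (16 + I)/(-6 + I))
G(208)/(-27/132 + V) = ((16 + 208)/(-6 + 208))/(-27/132 - 89) = (224/202)/((1/132)*(-27) - 89) = ((1/202)*224)/(-9/44 - 89) = 112/(101*(-3925/44)) = (112/101)*(-44/3925) = -4928/396425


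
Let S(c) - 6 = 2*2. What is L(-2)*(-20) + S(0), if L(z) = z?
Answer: 50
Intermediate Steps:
S(c) = 10 (S(c) = 6 + 2*2 = 6 + 4 = 10)
L(-2)*(-20) + S(0) = -2*(-20) + 10 = 40 + 10 = 50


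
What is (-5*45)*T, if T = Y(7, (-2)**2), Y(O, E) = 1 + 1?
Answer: -450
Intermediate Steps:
Y(O, E) = 2
T = 2
(-5*45)*T = -5*45*2 = -225*2 = -450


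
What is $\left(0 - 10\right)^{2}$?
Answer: $100$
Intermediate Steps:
$\left(0 - 10\right)^{2} = \left(-10\right)^{2} = 100$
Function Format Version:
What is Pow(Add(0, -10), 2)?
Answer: 100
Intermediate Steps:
Pow(Add(0, -10), 2) = Pow(-10, 2) = 100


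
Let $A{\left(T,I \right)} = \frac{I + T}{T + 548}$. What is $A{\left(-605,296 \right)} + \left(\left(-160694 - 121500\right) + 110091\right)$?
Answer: $- \frac{3269854}{19} \approx -1.721 \cdot 10^{5}$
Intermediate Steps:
$A{\left(T,I \right)} = \frac{I + T}{548 + T}$
$A{\left(-605,296 \right)} + \left(\left(-160694 - 121500\right) + 110091\right) = \frac{296 - 605}{548 - 605} + \left(\left(-160694 - 121500\right) + 110091\right) = \frac{1}{-57} \left(-309\right) + \left(-282194 + 110091\right) = \left(- \frac{1}{57}\right) \left(-309\right) - 172103 = \frac{103}{19} - 172103 = - \frac{3269854}{19}$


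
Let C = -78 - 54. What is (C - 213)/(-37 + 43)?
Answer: -115/2 ≈ -57.500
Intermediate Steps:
C = -132
(C - 213)/(-37 + 43) = (-132 - 213)/(-37 + 43) = -345/6 = -345*1/6 = -115/2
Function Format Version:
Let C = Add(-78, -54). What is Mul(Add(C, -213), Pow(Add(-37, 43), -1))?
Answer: Rational(-115, 2) ≈ -57.500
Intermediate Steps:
C = -132
Mul(Add(C, -213), Pow(Add(-37, 43), -1)) = Mul(Add(-132, -213), Pow(Add(-37, 43), -1)) = Mul(-345, Pow(6, -1)) = Mul(-345, Rational(1, 6)) = Rational(-115, 2)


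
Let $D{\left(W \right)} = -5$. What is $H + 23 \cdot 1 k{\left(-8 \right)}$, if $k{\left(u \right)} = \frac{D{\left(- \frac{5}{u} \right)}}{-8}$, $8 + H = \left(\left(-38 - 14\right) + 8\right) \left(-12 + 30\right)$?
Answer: $- \frac{6285}{8} \approx -785.63$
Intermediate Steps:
$H = -800$ ($H = -8 + \left(\left(-38 - 14\right) + 8\right) \left(-12 + 30\right) = -8 + \left(\left(-38 - 14\right) + 8\right) 18 = -8 + \left(-52 + 8\right) 18 = -8 - 792 = -800$)
$k{\left(u \right)} = \frac{5}{8}$ ($k{\left(u \right)} = - \frac{5}{-8} = \left(-5\right) \left(- \frac{1}{8}\right) = \frac{5}{8}$)
$H + 23 \cdot 1 k{\left(-8 \right)} = -800 + 23 \cdot 1 \cdot \frac{5}{8} = -800 + 23 \cdot \frac{5}{8} = -800 + \frac{115}{8} = - \frac{6285}{8}$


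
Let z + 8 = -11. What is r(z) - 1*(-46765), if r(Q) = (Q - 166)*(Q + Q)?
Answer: 53795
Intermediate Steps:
z = -19 (z = -8 - 11 = -19)
r(Q) = 2*Q*(-166 + Q) (r(Q) = (-166 + Q)*(2*Q) = 2*Q*(-166 + Q))
r(z) - 1*(-46765) = 2*(-19)*(-166 - 19) - 1*(-46765) = 2*(-19)*(-185) + 46765 = 7030 + 46765 = 53795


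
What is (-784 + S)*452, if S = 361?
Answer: -191196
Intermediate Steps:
(-784 + S)*452 = (-784 + 361)*452 = -423*452 = -191196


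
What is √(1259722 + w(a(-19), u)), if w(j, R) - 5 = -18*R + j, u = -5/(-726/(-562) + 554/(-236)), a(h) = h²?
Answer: 2*√385941993292033/35003 ≈ 1122.5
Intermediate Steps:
u = 165790/35003 (u = -5/(-726*(-1/562) + 554*(-1/236)) = -5/(363/281 - 277/118) = -5/(-35003/33158) = -5*(-33158/35003) = 165790/35003 ≈ 4.7365)
w(j, R) = 5 + j - 18*R (w(j, R) = 5 + (-18*R + j) = 5 + (j - 18*R) = 5 + j - 18*R)
√(1259722 + w(a(-19), u)) = √(1259722 + (5 + (-19)² - 18*165790/35003)) = √(1259722 + (5 + 361 - 2984220/35003)) = √(1259722 + 9826878/35003) = √(44103876044/35003) = 2*√385941993292033/35003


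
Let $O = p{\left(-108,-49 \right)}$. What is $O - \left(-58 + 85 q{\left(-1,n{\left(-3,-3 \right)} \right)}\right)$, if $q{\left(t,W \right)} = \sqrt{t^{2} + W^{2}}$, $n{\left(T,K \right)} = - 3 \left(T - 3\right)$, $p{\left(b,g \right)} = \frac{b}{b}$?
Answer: $59 - 425 \sqrt{13} \approx -1473.4$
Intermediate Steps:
$p{\left(b,g \right)} = 1$
$O = 1$
$n{\left(T,K \right)} = 9 - 3 T$ ($n{\left(T,K \right)} = - 3 \left(-3 + T\right) = 9 - 3 T$)
$q{\left(t,W \right)} = \sqrt{W^{2} + t^{2}}$
$O - \left(-58 + 85 q{\left(-1,n{\left(-3,-3 \right)} \right)}\right) = 1 - \left(-58 + 85 \sqrt{\left(9 - -9\right)^{2} + \left(-1\right)^{2}}\right) = 1 - \left(-58 + 85 \sqrt{\left(9 + 9\right)^{2} + 1}\right) = 1 - \left(-58 + 85 \sqrt{18^{2} + 1}\right) = 1 - \left(-58 + 85 \sqrt{324 + 1}\right) = 1 - \left(-58 + 85 \sqrt{325}\right) = 1 - \left(-58 + 85 \cdot 5 \sqrt{13}\right) = 1 - \left(-58 + 425 \sqrt{13}\right) = 1 + \left(58 - 425 \sqrt{13}\right) = 59 - 425 \sqrt{13}$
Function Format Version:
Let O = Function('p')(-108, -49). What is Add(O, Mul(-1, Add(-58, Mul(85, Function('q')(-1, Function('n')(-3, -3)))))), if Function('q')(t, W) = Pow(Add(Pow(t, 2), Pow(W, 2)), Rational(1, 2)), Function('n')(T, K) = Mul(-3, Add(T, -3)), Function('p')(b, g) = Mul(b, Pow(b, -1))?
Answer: Add(59, Mul(-425, Pow(13, Rational(1, 2)))) ≈ -1473.4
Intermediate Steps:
Function('p')(b, g) = 1
O = 1
Function('n')(T, K) = Add(9, Mul(-3, T)) (Function('n')(T, K) = Mul(-3, Add(-3, T)) = Add(9, Mul(-3, T)))
Function('q')(t, W) = Pow(Add(Pow(W, 2), Pow(t, 2)), Rational(1, 2))
Add(O, Mul(-1, Add(-58, Mul(85, Function('q')(-1, Function('n')(-3, -3)))))) = Add(1, Mul(-1, Add(-58, Mul(85, Pow(Add(Pow(Add(9, Mul(-3, -3)), 2), Pow(-1, 2)), Rational(1, 2)))))) = Add(1, Mul(-1, Add(-58, Mul(85, Pow(Add(Pow(Add(9, 9), 2), 1), Rational(1, 2)))))) = Add(1, Mul(-1, Add(-58, Mul(85, Pow(Add(Pow(18, 2), 1), Rational(1, 2)))))) = Add(1, Mul(-1, Add(-58, Mul(85, Pow(Add(324, 1), Rational(1, 2)))))) = Add(1, Mul(-1, Add(-58, Mul(85, Pow(325, Rational(1, 2)))))) = Add(1, Mul(-1, Add(-58, Mul(85, Mul(5, Pow(13, Rational(1, 2))))))) = Add(1, Mul(-1, Add(-58, Mul(425, Pow(13, Rational(1, 2)))))) = Add(1, Add(58, Mul(-425, Pow(13, Rational(1, 2))))) = Add(59, Mul(-425, Pow(13, Rational(1, 2))))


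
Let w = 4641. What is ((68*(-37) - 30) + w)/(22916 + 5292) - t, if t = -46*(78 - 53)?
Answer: 32441295/28208 ≈ 1150.1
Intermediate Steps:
t = -1150 (t = -46*25 = -1150)
((68*(-37) - 30) + w)/(22916 + 5292) - t = ((68*(-37) - 30) + 4641)/(22916 + 5292) - 1*(-1150) = ((-2516 - 30) + 4641)/28208 + 1150 = (-2546 + 4641)*(1/28208) + 1150 = 2095*(1/28208) + 1150 = 2095/28208 + 1150 = 32441295/28208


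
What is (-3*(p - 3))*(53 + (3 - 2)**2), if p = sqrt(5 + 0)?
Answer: 486 - 162*sqrt(5) ≈ 123.76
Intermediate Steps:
p = sqrt(5) ≈ 2.2361
(-3*(p - 3))*(53 + (3 - 2)**2) = (-3*(sqrt(5) - 3))*(53 + (3 - 2)**2) = (-3*(-3 + sqrt(5)))*(53 + 1**2) = (9 - 3*sqrt(5))*(53 + 1) = (9 - 3*sqrt(5))*54 = 486 - 162*sqrt(5)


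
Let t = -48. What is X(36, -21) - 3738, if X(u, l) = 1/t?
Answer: -179425/48 ≈ -3738.0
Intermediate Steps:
X(u, l) = -1/48 (X(u, l) = 1/(-48) = -1/48)
X(36, -21) - 3738 = -1/48 - 3738 = -179425/48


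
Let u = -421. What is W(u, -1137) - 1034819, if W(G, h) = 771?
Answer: -1034048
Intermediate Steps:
W(u, -1137) - 1034819 = 771 - 1034819 = -1034048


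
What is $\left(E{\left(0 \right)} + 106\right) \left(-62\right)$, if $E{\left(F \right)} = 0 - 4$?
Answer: $-6324$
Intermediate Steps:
$E{\left(F \right)} = -4$ ($E{\left(F \right)} = 0 - 4 = -4$)
$\left(E{\left(0 \right)} + 106\right) \left(-62\right) = \left(-4 + 106\right) \left(-62\right) = 102 \left(-62\right) = -6324$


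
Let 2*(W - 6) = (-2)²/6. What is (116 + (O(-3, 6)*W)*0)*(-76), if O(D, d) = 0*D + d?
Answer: -8816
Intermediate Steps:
W = 19/3 (W = 6 + ((-2)²/6)/2 = 6 + (4*(⅙))/2 = 6 + (½)*(⅔) = 6 + ⅓ = 19/3 ≈ 6.3333)
O(D, d) = d (O(D, d) = 0 + d = d)
(116 + (O(-3, 6)*W)*0)*(-76) = (116 + (6*(19/3))*0)*(-76) = (116 + 38*0)*(-76) = (116 + 0)*(-76) = 116*(-76) = -8816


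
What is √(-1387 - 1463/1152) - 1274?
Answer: -1274 + I*√3198574/48 ≈ -1274.0 + 37.26*I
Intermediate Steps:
√(-1387 - 1463/1152) - 1274 = √(-1599287/1152) - 1274 = I*√3198574/48 - 1274 = -1274 + I*√3198574/48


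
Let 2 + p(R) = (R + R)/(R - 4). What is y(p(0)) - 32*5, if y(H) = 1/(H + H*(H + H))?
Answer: -959/6 ≈ -159.83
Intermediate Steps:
p(R) = -2 + 2*R/(-4 + R) (p(R) = -2 + (R + R)/(R - 4) = -2 + (2*R)/(-4 + R) = -2 + 2*R/(-4 + R))
y(H) = 1/(H + 2*H²) (y(H) = 1/(H + H*(2*H)) = 1/(H + 2*H²))
y(p(0)) - 32*5 = 1/(((8/(-4 + 0)))*(1 + 2*(8/(-4 + 0)))) - 32*5 = 1/(((8/(-4)))*(1 + 2*(8/(-4)))) - 160 = 1/(((8*(-¼)))*(1 + 2*(8*(-¼)))) - 160 = 1/((-2)*(1 + 2*(-2))) - 160 = -1/(2*(1 - 4)) - 160 = -½/(-3) - 160 = -½*(-⅓) - 160 = ⅙ - 160 = -959/6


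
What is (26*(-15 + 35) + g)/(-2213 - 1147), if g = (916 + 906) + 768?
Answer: -311/336 ≈ -0.92560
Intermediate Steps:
g = 2590 (g = 1822 + 768 = 2590)
(26*(-15 + 35) + g)/(-2213 - 1147) = (26*(-15 + 35) + 2590)/(-2213 - 1147) = (26*20 + 2590)/(-3360) = (520 + 2590)*(-1/3360) = 3110*(-1/3360) = -311/336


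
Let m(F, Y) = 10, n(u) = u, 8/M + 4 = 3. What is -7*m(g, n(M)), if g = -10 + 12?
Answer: -70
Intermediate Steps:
M = -8 (M = 8/(-4 + 3) = 8/(-1) = 8*(-1) = -8)
g = 2
-7*m(g, n(M)) = -7*10 = -70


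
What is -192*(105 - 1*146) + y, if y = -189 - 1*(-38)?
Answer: 7721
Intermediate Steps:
y = -151 (y = -189 + 38 = -151)
-192*(105 - 1*146) + y = -192*(105 - 1*146) - 151 = -192*(105 - 146) - 151 = -192*(-41) - 151 = 7872 - 151 = 7721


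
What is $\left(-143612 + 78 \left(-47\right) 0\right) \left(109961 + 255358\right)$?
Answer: $-52464192228$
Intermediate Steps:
$\left(-143612 + 78 \left(-47\right) 0\right) \left(109961 + 255358\right) = \left(-143612 - 0\right) 365319 = \left(-143612 + 0\right) 365319 = \left(-143612\right) 365319 = -52464192228$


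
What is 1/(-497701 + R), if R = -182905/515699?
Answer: -515699/256664090904 ≈ -2.0092e-6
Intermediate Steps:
R = -182905/515699 (R = -182905*1/515699 = -182905/515699 ≈ -0.35467)
1/(-497701 + R) = 1/(-497701 - 182905/515699) = 1/(-256664090904/515699) = -515699/256664090904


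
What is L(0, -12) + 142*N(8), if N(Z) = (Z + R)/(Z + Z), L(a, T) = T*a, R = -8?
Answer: 0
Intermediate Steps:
N(Z) = (-8 + Z)/(2*Z) (N(Z) = (Z - 8)/(Z + Z) = (-8 + Z)/((2*Z)) = (-8 + Z)*(1/(2*Z)) = (-8 + Z)/(2*Z))
L(0, -12) + 142*N(8) = -12*0 + 142*((½)*(-8 + 8)/8) = 0 + 142*((½)*(⅛)*0) = 0 + 142*0 = 0 + 0 = 0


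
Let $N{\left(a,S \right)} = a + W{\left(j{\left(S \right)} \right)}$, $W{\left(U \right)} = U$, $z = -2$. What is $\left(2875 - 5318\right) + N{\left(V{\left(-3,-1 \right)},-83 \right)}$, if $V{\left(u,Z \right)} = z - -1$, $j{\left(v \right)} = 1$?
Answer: $-2443$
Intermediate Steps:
$V{\left(u,Z \right)} = -1$ ($V{\left(u,Z \right)} = -2 - -1 = -2 + 1 = -1$)
$N{\left(a,S \right)} = 1 + a$ ($N{\left(a,S \right)} = a + 1 = 1 + a$)
$\left(2875 - 5318\right) + N{\left(V{\left(-3,-1 \right)},-83 \right)} = \left(2875 - 5318\right) + \left(1 - 1\right) = -2443 + 0 = -2443$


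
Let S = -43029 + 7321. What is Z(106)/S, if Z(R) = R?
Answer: -53/17854 ≈ -0.0029685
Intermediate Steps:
S = -35708
Z(106)/S = 106/(-35708) = 106*(-1/35708) = -53/17854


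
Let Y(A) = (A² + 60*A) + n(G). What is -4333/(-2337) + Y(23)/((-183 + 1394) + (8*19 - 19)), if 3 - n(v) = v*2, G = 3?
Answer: 570993/174496 ≈ 3.2722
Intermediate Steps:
n(v) = 3 - 2*v (n(v) = 3 - v*2 = 3 - 2*v)
Y(A) = -3 + A² + 60*A (Y(A) = (A² + 60*A) + (3 - 2*3) = (A² + 60*A) + (3 - 6) = (A² + 60*A) - 3 = -3 + A² + 60*A)
-4333/(-2337) + Y(23)/((-183 + 1394) + (8*19 - 19)) = -4333/(-2337) + (-3 + 23² + 60*23)/((-183 + 1394) + (8*19 - 19)) = -4333*(-1/2337) + (-3 + 529 + 1380)/(1211 + (152 - 19)) = 4333/2337 + 1906/(1211 + 133) = 4333/2337 + 1906/1344 = 4333/2337 + 1906*(1/1344) = 4333/2337 + 953/672 = 570993/174496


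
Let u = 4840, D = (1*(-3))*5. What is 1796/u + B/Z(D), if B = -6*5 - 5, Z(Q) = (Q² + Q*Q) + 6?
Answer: 81197/275880 ≈ 0.29432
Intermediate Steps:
D = -15 (D = -3*5 = -15)
Z(Q) = 6 + 2*Q² (Z(Q) = (Q² + Q²) + 6 = 2*Q² + 6 = 6 + 2*Q²)
B = -35 (B = -30 - 5 = -35)
1796/u + B/Z(D) = 1796/4840 - 35/(6 + 2*(-15)²) = 1796*(1/4840) - 35/(6 + 2*225) = 449/1210 - 35/(6 + 450) = 449/1210 - 35/456 = 81197/275880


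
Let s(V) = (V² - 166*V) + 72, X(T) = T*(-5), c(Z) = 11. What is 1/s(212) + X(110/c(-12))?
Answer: -491199/9824 ≈ -50.000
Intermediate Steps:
X(T) = -5*T
s(V) = 72 + V² - 166*V
1/s(212) + X(110/c(-12)) = 1/(72 + 212² - 166*212) - 550/11 = 1/(72 + 44944 - 35192) - 550/11 = 1/9824 - 5*10 = 1/9824 - 50 = -491199/9824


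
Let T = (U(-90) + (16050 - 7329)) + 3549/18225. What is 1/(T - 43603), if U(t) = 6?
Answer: -6075/211870517 ≈ -2.8673e-5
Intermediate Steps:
T = 53017708/6075 (T = (6 + (16050 - 7329)) + 3549/18225 = (6 + 8721) + 3549*(1/18225) = 8727 + 1183/6075 = 53017708/6075 ≈ 8727.2)
1/(T - 43603) = 1/(53017708/6075 - 43603) = 1/(-211870517/6075) = -6075/211870517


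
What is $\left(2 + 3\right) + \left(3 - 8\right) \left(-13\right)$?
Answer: $70$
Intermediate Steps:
$\left(2 + 3\right) + \left(3 - 8\right) \left(-13\right) = 5 + \left(3 - 8\right) \left(-13\right) = 5 - -65 = 5 + 65 = 70$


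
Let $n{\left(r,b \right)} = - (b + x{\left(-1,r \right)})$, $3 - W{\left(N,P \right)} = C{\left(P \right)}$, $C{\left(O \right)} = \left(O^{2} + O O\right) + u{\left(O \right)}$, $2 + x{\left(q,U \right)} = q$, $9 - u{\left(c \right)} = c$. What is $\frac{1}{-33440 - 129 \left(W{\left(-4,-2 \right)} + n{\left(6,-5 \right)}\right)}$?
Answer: $- \frac{1}{32408} \approx -3.0857 \cdot 10^{-5}$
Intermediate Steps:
$u{\left(c \right)} = 9 - c$
$x{\left(q,U \right)} = -2 + q$
$C{\left(O \right)} = 9 - O + 2 O^{2}$ ($C{\left(O \right)} = \left(O^{2} + O O\right) - \left(-9 + O\right) = \left(O^{2} + O^{2}\right) - \left(-9 + O\right) = 2 O^{2} - \left(-9 + O\right) = 9 - O + 2 O^{2}$)
$W{\left(N,P \right)} = -6 + P - 2 P^{2}$ ($W{\left(N,P \right)} = 3 - \left(9 - P + 2 P^{2}\right) = -6 + P - 2 P^{2}$)
$n{\left(r,b \right)} = 3 - b$ ($n{\left(r,b \right)} = - (b - 3) = - (-3 + b) = 3 - b$)
$\frac{1}{-33440 - 129 \left(W{\left(-4,-2 \right)} + n{\left(6,-5 \right)}\right)} = \frac{1}{-33440 - 129 \left(\left(-6 - 2 - 2 \left(-2\right)^{2}\right) + \left(3 - -5\right)\right)} = \frac{1}{-33440 - 129 \left(\left(-6 - 2 - 8\right) + \left(3 + 5\right)\right)} = \frac{1}{-33440 - 129 \left(\left(-6 - 2 - 8\right) + 8\right)} = \frac{1}{-33440 - 129 \left(-16 + 8\right)} = \frac{1}{-33440 - -1032} = \frac{1}{-33440 + 1032} = \frac{1}{-32408} = - \frac{1}{32408}$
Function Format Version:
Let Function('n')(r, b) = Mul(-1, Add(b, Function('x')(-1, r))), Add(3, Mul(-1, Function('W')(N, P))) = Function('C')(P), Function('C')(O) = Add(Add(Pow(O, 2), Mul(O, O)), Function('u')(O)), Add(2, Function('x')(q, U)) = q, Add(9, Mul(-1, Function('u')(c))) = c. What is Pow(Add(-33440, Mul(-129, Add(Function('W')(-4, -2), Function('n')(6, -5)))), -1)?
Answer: Rational(-1, 32408) ≈ -3.0857e-5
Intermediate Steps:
Function('u')(c) = Add(9, Mul(-1, c))
Function('x')(q, U) = Add(-2, q)
Function('C')(O) = Add(9, Mul(-1, O), Mul(2, Pow(O, 2))) (Function('C')(O) = Add(Add(Pow(O, 2), Mul(O, O)), Add(9, Mul(-1, O))) = Add(Add(Pow(O, 2), Pow(O, 2)), Add(9, Mul(-1, O))) = Add(Mul(2, Pow(O, 2)), Add(9, Mul(-1, O))) = Add(9, Mul(-1, O), Mul(2, Pow(O, 2))))
Function('W')(N, P) = Add(-6, P, Mul(-2, Pow(P, 2))) (Function('W')(N, P) = Add(3, Mul(-1, Add(9, Mul(-1, P), Mul(2, Pow(P, 2))))) = Add(3, Add(-9, P, Mul(-2, Pow(P, 2)))) = Add(-6, P, Mul(-2, Pow(P, 2))))
Function('n')(r, b) = Add(3, Mul(-1, b)) (Function('n')(r, b) = Mul(-1, Add(b, Add(-2, -1))) = Mul(-1, Add(b, -3)) = Mul(-1, Add(-3, b)) = Add(3, Mul(-1, b)))
Pow(Add(-33440, Mul(-129, Add(Function('W')(-4, -2), Function('n')(6, -5)))), -1) = Pow(Add(-33440, Mul(-129, Add(Add(-6, -2, Mul(-2, Pow(-2, 2))), Add(3, Mul(-1, -5))))), -1) = Pow(Add(-33440, Mul(-129, Add(Add(-6, -2, Mul(-2, 4)), Add(3, 5)))), -1) = Pow(Add(-33440, Mul(-129, Add(Add(-6, -2, -8), 8))), -1) = Pow(Add(-33440, Mul(-129, Add(-16, 8))), -1) = Pow(Add(-33440, Mul(-129, -8)), -1) = Pow(Add(-33440, 1032), -1) = Pow(-32408, -1) = Rational(-1, 32408)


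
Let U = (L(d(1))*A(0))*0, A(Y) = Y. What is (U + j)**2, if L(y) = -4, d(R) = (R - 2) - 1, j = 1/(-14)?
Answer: 1/196 ≈ 0.0051020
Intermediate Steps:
j = -1/14 ≈ -0.071429
d(R) = -3 + R (d(R) = (-2 + R) - 1 = -3 + R)
U = 0 (U = -4*0*0 = 0*0 = 0)
(U + j)**2 = (0 - 1/14)**2 = (-1/14)**2 = 1/196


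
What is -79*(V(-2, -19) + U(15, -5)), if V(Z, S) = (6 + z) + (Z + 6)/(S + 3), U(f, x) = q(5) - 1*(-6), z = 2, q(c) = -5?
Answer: -2765/4 ≈ -691.25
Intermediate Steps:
U(f, x) = 1 (U(f, x) = -5 - 1*(-6) = -5 + 6 = 1)
V(Z, S) = 8 + (6 + Z)/(3 + S) (V(Z, S) = (6 + 2) + (Z + 6)/(S + 3) = 8 + (6 + Z)/(3 + S))
-79*(V(-2, -19) + U(15, -5)) = -79*((30 - 2 + 8*(-19))/(3 - 19) + 1) = -79*((30 - 2 - 152)/(-16) + 1) = -79*(-1/16*(-124) + 1) = -79*(31/4 + 1) = -79*35/4 = -2765/4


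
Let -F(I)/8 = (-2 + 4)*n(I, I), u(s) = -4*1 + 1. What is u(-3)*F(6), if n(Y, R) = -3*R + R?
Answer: -576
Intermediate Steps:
n(Y, R) = -2*R
u(s) = -3 (u(s) = -4 + 1 = -3)
F(I) = 32*I (F(I) = -8*(-2 + 4)*(-2*I) = -16*(-2*I) = -(-32)*I = 32*I)
u(-3)*F(6) = -96*6 = -3*192 = -576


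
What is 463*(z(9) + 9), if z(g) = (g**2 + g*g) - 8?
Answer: 75469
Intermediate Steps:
z(g) = -8 + 2*g**2 (z(g) = (g**2 + g**2) - 8 = 2*g**2 - 8 = -8 + 2*g**2)
463*(z(9) + 9) = 463*((-8 + 2*9**2) + 9) = 463*((-8 + 2*81) + 9) = 463*((-8 + 162) + 9) = 463*(154 + 9) = 463*163 = 75469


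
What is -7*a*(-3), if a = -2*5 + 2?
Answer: -168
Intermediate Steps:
a = -8 (a = -10 + 2 = -8)
-7*a*(-3) = -7*(-8)*(-3) = 56*(-3) = -168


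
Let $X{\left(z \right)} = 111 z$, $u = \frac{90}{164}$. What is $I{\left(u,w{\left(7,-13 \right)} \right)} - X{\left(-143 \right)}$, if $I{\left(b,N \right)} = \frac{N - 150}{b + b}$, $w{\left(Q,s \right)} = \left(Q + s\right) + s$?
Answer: $\frac{707356}{45} \approx 15719.0$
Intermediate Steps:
$w{\left(Q,s \right)} = Q + 2 s$
$u = \frac{45}{82}$ ($u = 90 \cdot \frac{1}{164} = \frac{45}{82} \approx 0.54878$)
$I{\left(b,N \right)} = \frac{-150 + N}{2 b}$
$I{\left(u,w{\left(7,-13 \right)} \right)} - X{\left(-143 \right)} = \frac{-150 + \left(7 + 2 \left(-13\right)\right)}{2 \cdot \frac{45}{82}} - 111 \left(-143\right) = \frac{1}{2} \cdot \frac{82}{45} \left(-150 + \left(7 - 26\right)\right) - -15873 = \frac{1}{2} \cdot \frac{82}{45} \left(-150 - 19\right) + 15873 = \frac{1}{2} \cdot \frac{82}{45} \left(-169\right) + 15873 = - \frac{6929}{45} + 15873 = \frac{707356}{45}$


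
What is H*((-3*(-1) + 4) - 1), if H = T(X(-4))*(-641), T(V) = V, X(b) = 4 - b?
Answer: -30768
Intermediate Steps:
H = -5128 (H = (4 - 1*(-4))*(-641) = (4 + 4)*(-641) = 8*(-641) = -5128)
H*((-3*(-1) + 4) - 1) = -5128*((-3*(-1) + 4) - 1) = -5128*((3 + 4) - 1) = -5128*(7 - 1) = -5128*6 = -30768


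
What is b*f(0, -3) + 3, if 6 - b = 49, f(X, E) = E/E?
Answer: -40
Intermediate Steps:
f(X, E) = 1
b = -43 (b = 6 - 1*49 = 6 - 49 = -43)
b*f(0, -3) + 3 = -43*1 + 3 = -43 + 3 = -40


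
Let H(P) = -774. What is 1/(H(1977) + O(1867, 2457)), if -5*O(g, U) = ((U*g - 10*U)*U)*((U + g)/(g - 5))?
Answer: -95/494631637164 ≈ -1.9206e-10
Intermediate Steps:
O(g, U) = -U*(U + g)*(-10*U + U*g)/(5*(-5 + g)) (O(g, U) = -(U*g - 10*U)*U*(U + g)/(g - 5)/5 = -(-10*U + U*g)*U*(U + g)/(-5 + g)/5 = -U*(-10*U + U*g)*(U + g)/(-5 + g)/5 = -U*(U + g)*(-10*U + U*g)/(5*(-5 + g)))
1/(H(1977) + O(1867, 2457)) = 1/(-774 + (1/5)*2457**2*(-1*1867**2 + 10*2457 + 10*1867 - 1*2457*1867)/(-5 + 1867)) = 1/(-774 + (1/5)*6036849*(-1*3485689 + 24570 + 18670 - 4587219)/1862) = 1/(-774 + (1/5)*6036849*(1/1862)*(-3485689 + 24570 + 18670 - 4587219)) = 1/(-774 + (1/5)*6036849*(1/1862)*(-8029668)) = 1/(-774 - 494631563634/95) = 1/(-494631637164/95) = -95/494631637164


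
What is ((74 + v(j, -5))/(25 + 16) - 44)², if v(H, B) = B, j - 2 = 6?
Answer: 3010225/1681 ≈ 1790.7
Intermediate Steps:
j = 8 (j = 2 + 6 = 8)
((74 + v(j, -5))/(25 + 16) - 44)² = ((74 - 5)/(25 + 16) - 44)² = (69/41 - 44)² = (-1735/41)² = 3010225/1681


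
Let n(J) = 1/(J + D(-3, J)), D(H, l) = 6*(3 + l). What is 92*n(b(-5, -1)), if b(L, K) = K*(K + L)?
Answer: 23/15 ≈ 1.5333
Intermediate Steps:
D(H, l) = 18 + 6*l
n(J) = 1/(18 + 7*J) (n(J) = 1/(J + (18 + 6*J)) = 1/(18 + 7*J))
92*n(b(-5, -1)) = 92/(18 + 7*(-(-1 - 5))) = 92/(18 + 7*(-1*(-6))) = 92/(18 + 7*6) = 92/(18 + 42) = 92/60 = 92*(1/60) = 23/15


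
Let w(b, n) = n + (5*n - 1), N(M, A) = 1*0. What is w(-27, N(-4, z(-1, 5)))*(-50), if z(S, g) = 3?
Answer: 50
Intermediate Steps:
N(M, A) = 0
w(b, n) = -1 + 6*n (w(b, n) = n + (-1 + 5*n) = -1 + 6*n)
w(-27, N(-4, z(-1, 5)))*(-50) = (-1 + 6*0)*(-50) = (-1 + 0)*(-50) = -1*(-50) = 50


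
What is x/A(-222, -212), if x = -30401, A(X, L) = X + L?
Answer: 4343/62 ≈ 70.048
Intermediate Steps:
A(X, L) = L + X
x/A(-222, -212) = -30401/(-212 - 222) = -30401/(-434) = -30401*(-1/434) = 4343/62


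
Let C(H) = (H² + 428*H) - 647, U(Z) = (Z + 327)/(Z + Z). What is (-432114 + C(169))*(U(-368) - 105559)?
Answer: 6445820973361/184 ≈ 3.5032e+10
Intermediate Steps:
U(Z) = (327 + Z)/(2*Z) (U(Z) = (327 + Z)/((2*Z)) = (327 + Z)*(1/(2*Z)) = (327 + Z)/(2*Z))
C(H) = -647 + H² + 428*H
(-432114 + C(169))*(U(-368) - 105559) = (-432114 + (-647 + 169² + 428*169))*((½)*(327 - 368)/(-368) - 105559) = (-432114 + (-647 + 28561 + 72332))*((½)*(-1/368)*(-41) - 105559) = (-432114 + 100246)*(41/736 - 105559) = -331868*(-77691383/736) = 6445820973361/184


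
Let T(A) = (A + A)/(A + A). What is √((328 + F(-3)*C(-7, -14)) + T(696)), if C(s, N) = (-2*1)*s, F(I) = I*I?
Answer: √455 ≈ 21.331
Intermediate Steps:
F(I) = I²
C(s, N) = -2*s
T(A) = 1 (T(A) = (2*A)/((2*A)) = (2*A)*(1/(2*A)) = 1)
√((328 + F(-3)*C(-7, -14)) + T(696)) = √((328 + (-3)²*(-2*(-7))) + 1) = √((328 + 9*14) + 1) = √((328 + 126) + 1) = √(454 + 1) = √455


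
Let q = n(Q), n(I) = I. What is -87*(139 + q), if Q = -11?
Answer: -11136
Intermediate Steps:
q = -11
-87*(139 + q) = -87*(139 - 11) = -87*128 = -11136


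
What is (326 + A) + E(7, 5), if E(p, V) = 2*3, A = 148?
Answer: 480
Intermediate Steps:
E(p, V) = 6
(326 + A) + E(7, 5) = (326 + 148) + 6 = 474 + 6 = 480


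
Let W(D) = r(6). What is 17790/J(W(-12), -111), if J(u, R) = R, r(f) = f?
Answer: -5930/37 ≈ -160.27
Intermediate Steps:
W(D) = 6
17790/J(W(-12), -111) = 17790/(-111) = 17790*(-1/111) = -5930/37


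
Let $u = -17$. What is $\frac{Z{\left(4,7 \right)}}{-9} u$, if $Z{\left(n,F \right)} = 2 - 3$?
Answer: $- \frac{17}{9} \approx -1.8889$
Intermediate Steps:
$Z{\left(n,F \right)} = -1$ ($Z{\left(n,F \right)} = 2 - 3 = -1$)
$\frac{Z{\left(4,7 \right)}}{-9} u = \frac{1}{-9} \left(-1\right) \left(-17\right) = \left(- \frac{1}{9}\right) \left(-1\right) \left(-17\right) = \frac{1}{9} \left(-17\right) = - \frac{17}{9}$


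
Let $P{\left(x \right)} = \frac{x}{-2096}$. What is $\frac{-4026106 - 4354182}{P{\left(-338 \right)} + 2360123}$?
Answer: $- \frac{8782541824}{2473409073} \approx -3.5508$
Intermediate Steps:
$P{\left(x \right)} = - \frac{x}{2096}$ ($P{\left(x \right)} = x \left(- \frac{1}{2096}\right) = - \frac{x}{2096}$)
$\frac{-4026106 - 4354182}{P{\left(-338 \right)} + 2360123} = \frac{-4026106 - 4354182}{\left(- \frac{1}{2096}\right) \left(-338\right) + 2360123} = - \frac{8380288}{\frac{169}{1048} + 2360123} = - \frac{8380288}{\frac{2473409073}{1048}} = \left(-8380288\right) \frac{1048}{2473409073} = - \frac{8782541824}{2473409073}$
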